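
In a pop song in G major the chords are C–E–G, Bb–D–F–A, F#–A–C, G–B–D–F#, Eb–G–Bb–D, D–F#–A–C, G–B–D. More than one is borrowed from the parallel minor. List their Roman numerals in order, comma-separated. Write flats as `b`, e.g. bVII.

bIIImaj7, bVImaj7

In G major the diatonic chords are G, Am, Bm, C, D, Em, F#dim. C–E–G = C, F#–A–C = F#dim, G–B–D–F# = Gmaj7, D–F#–A–C = D7 and G–B–D = G are all diatonic. Bb–D–F–A doesn't fit — on degree 3 G major would have Bm (iii). Bbmaj7 is the degree-3 chord of G minor, so it is the borrowed bIIImaj7. Eb–G–Bb–D is not: scale degree 6 in G major carries Em (vi). In G minor the chord on that degree is Ebmaj7, so here it functions as bVImaj7, borrowed from the parallel minor.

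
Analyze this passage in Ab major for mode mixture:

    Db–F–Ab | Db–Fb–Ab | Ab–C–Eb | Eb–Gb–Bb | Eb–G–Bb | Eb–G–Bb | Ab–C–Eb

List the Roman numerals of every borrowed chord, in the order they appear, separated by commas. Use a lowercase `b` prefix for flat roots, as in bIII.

iv, v

The diatonic triads in Ab major are Ab, Bbm, Cm, Db, Eb, Fm, Gdim. Db–F–Ab = Db, Ab–C–Eb = Ab and Eb–G–Bb = Eb all belong to that set. Db–Fb–Ab is not: scale degree 4 in Ab major carries Db (IV). In Ab minor the chord on that degree is Dbm, so here it functions as iv, borrowed from the parallel minor. But Eb–Gb–Bb is foreign: the diatonic V on degree 5 is Eb, whereas Ebm comes from Ab minor. It is labeled v.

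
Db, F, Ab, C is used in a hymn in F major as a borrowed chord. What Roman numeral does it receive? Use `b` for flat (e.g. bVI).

bVImaj7

In F major scale degree 6 is D; Db is its lowered form, from F minor. Diatonically F major has Dm (vi) on that degree; Db–F–Ab–C is instead the major-seventh chord native to F minor, so it takes the label bVImaj7.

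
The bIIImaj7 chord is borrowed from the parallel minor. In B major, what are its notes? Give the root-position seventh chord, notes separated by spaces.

D F# A C#

The root of bIIImaj7 is the lowered 3rd degree: D# becomes D. Stacking thirds in B minor on D gives D–F#–A–C#.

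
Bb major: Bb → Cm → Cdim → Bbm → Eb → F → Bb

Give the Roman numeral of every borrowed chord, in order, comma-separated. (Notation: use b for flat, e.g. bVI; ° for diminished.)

ii°, i

The diatonic triads in Bb major are Bb, Cm, Dm, Eb, F, Gm, Adim. Of the given chords, Bb, Cm, Eb and F are diatonic. Cdim (C–Eb–Gb) is not: scale degree 2 in Bb major carries Cm (ii). In Bb minor the chord on that degree is Cdim, so here it functions as ii°, borrowed from the parallel minor. Bbm (Bb–Db–F) doesn't fit — on degree 1 Bb major would have Bb (I). Bbm is the degree-1 chord of Bb minor, so it is the borrowed i.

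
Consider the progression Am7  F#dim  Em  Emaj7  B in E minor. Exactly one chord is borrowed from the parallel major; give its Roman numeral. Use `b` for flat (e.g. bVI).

In E minor (with V from harmonic minor) the diatonic chords are Em, F#dim, G, Am, B, C, D. Am7, F#dim, Em and B all belong to that set. Emaj7 (E–G#–B–D#) doesn't fit — on degree 1 E minor would have Em (i). Emaj7 is the degree-1 chord of E major, so it is the borrowed Imaj7.

Imaj7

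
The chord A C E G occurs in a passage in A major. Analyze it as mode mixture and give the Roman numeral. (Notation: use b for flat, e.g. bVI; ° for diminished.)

The root A is the diatonic 1st degree of A major; the borrowing shows in the chord quality. The diatonic chord on degree 1 would be A (I), but A–C–E–G is the minor-seventh chord from A minor. As a borrowed chord it is labeled i7.

i7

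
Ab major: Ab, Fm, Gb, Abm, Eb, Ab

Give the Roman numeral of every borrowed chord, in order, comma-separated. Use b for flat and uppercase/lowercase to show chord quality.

The diatonic triads in Ab major are Ab, Bbm, Cm, Db, Eb, Fm, Gdim. Ab, Fm and Eb all belong to that set. Gb (Gb–Bb–Db) doesn't fit — on degree 7 Ab major would have Gdim (vii°). Gb is the degree-7 chord of Ab minor, so it is the borrowed bVII. Abm (Ab–Cb–Eb) doesn't fit — on degree 1 Ab major would have Ab (I). Abm is the degree-1 chord of Ab minor, so it is the borrowed i.

bVII, i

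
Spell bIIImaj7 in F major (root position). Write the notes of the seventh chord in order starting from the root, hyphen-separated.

Ab-C-Eb-G

Scale degree 3 in F major is A. bIIImaj7 uses the lowered form, Ab, taken from F minor. Building the major-seventh chord from the parallel minor on Ab: Ab–C–Eb–G.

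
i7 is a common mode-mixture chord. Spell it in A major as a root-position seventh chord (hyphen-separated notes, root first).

A-C-E-G

The root, A, is scale degree 1 — the same note in A major and A minor; only the chord quality changes. In A minor the chord on A is A–C–E–G.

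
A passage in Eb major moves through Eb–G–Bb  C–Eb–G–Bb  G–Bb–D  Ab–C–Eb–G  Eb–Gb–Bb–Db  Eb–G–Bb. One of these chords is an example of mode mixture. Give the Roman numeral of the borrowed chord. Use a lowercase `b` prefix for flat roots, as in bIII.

Eb major has the diatonic set Eb, Fm, Gm, Ab, Bb, Cm, Ddim. Eb–G–Bb = Eb, C–Eb–G–Bb = Cm7, G–Bb–D = Gm and Ab–C–Eb–G = Abmaj7 are all diatonic. Eb–Gb–Bb–Db is not: scale degree 1 in Eb major carries Eb (I). In Eb minor the chord on that degree is Ebm7, so here it functions as i7, borrowed from the parallel minor.

i7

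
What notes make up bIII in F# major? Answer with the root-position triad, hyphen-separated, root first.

A-C#-E

bIII is built on the lowered scale degree 3. In F# major degree 3 is A#; lowered it becomes A. In F# minor the chord on A is A–C#–E.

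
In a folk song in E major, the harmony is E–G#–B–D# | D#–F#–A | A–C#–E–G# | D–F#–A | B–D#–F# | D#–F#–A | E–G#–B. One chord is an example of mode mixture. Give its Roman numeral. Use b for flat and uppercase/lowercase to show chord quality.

bVII

In E major the diatonic chords are E, F#m, G#m, A, B, C#m, D#dim. Of the given chords, E–G#–B–D# = Emaj7, D#–F#–A = D#dim, A–C#–E–G# = Amaj7, B–D#–F# = B and E–G#–B = E are diatonic. D–F#–A doesn't fit — on degree 7 E major would have D#dim (vii°). D is the degree-7 chord of E minor, so it is the borrowed bVII.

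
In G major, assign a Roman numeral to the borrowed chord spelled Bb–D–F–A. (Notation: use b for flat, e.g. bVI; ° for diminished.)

bIIImaj7

Bb is the lowered form of scale degree 3 in G major (the diatonic degree 3 is B). Diatonically G major has Bm (iii) on that degree; Bb–D–F–A is instead the major-seventh chord native to G minor, so it takes the label bIIImaj7.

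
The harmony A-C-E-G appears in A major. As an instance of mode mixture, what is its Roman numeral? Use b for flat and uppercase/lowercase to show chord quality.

i7

A is scale degree 1 in A major. The diatonic chord on degree 1 would be A (I), but A–C–E–G is the minor-seventh chord from A minor. As a borrowed chord it is labeled i7.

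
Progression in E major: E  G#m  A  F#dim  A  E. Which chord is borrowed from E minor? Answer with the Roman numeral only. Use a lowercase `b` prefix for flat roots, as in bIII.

E major has the diatonic set E, F#m, G#m, A, B, C#m, D#dim. E, G#m and A all belong to that set. F#dim (F#–A–C) doesn't fit — on degree 2 E major would have F#m (ii). F#dim is the degree-2 chord of E minor, so it is the borrowed ii°.

ii°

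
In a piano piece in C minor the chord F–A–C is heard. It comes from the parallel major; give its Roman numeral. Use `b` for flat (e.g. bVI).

The root F is the diatonic 4th degree of C minor; the borrowing shows in the chord quality. F–A–C is a major chord — the form found in C major, not the diatonic iv (Fm). Borrowed into C minor it is written IV.

IV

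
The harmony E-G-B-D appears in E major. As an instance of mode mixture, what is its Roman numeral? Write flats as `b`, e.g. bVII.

i7

E is scale degree 1 in E major. Diatonically E major has E (I) on that degree; E–G–B–D is instead the minor-seventh chord native to E minor, so it takes the label i7.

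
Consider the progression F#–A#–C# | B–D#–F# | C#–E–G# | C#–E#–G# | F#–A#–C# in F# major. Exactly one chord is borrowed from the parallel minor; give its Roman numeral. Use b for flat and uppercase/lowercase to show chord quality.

In F# major the diatonic chords are F#, G#m, A#m, B, C#, D#m, E#dim. F#–A#–C# = F#, B–D#–F# = B and C#–E#–G# = C# all belong to that set. But C#–E–G# is foreign: the diatonic V on degree 5 is C#, whereas C#m comes from F# minor. It is labeled v.

v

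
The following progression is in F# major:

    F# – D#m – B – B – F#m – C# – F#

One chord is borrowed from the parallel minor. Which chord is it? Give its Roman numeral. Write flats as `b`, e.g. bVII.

F# major has the diatonic set F#, G#m, A#m, B, C#, D#m, E#dim. F#, D#m, B and C# all belong to that set. F#m (F#–A–C#) doesn't fit — on degree 1 F# major would have F# (I). F#m is the degree-1 chord of F# minor, so it is the borrowed i.

i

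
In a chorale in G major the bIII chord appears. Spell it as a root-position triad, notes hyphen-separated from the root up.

Bb-D-F

bIII is built on the lowered scale degree 3. In G major degree 3 is B; lowered it becomes Bb. In G minor the chord on Bb is Bb–D–F.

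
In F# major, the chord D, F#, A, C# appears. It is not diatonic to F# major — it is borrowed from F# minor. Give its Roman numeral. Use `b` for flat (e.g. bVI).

bVImaj7

D is the lowered form of scale degree 6 in F# major (the diatonic degree 6 is D#). The diatonic chord on degree 6 would be D#m (vi), but D–F#–A–C# is the major-seventh chord from F# minor. As a borrowed chord it is labeled bVImaj7.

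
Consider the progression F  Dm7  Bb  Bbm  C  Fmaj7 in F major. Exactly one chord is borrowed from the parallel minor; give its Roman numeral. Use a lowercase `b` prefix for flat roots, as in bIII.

The diatonic triads in F major are F, Gm, Am, Bb, C, Dm, Edim. Of the given chords, F, Dm7, Bb, C and Fmaj7 are diatonic. Bbm (Bb–Db–F) is not: scale degree 4 in F major carries Bb (IV). In F minor the chord on that degree is Bbm, so here it functions as iv, borrowed from the parallel minor.

iv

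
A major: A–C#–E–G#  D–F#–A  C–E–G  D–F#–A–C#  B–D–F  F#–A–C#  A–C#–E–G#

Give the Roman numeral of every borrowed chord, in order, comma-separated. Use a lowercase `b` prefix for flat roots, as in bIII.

In A major the diatonic chords are A, Bm, C#m, D, E, F#m, G#dim. Of the given chords, A–C#–E–G# = Amaj7, D–F#–A = D, D–F#–A–C# = Dmaj7 and F#–A–C# = F#m are diatonic. But C–E–G is foreign: the diatonic iii on degree 3 is C#m, whereas C comes from A minor. It is labeled bIII. But B–D–F is foreign: the diatonic ii on degree 2 is Bm, whereas Bdim comes from A minor. It is labeled ii°.

bIII, ii°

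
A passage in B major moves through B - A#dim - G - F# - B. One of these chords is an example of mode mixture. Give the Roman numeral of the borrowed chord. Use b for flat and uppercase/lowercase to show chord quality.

bVI

B major has the diatonic set B, C#m, D#m, E, F#, G#m, A#dim. B, A#dim and F# are all diatonic. But G (G–B–D) is foreign: the diatonic vi on degree 6 is G#m, whereas G comes from B minor. It is labeled bVI.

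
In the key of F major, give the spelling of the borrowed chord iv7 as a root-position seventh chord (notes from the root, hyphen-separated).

The root, Bb, is scale degree 4 — the same note in F major and F minor; only the chord quality changes. In F minor the chord on Bb is Bb–Db–F–Ab.

Bb-Db-F-Ab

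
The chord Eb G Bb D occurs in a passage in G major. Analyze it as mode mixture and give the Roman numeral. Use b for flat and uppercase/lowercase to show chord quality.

bVImaj7

Eb is the lowered form of scale degree 6 in G major (the diatonic degree 6 is E). Diatonically G major has Em (vi) on that degree; Eb–G–Bb–D is instead the major-seventh chord native to G minor, so it takes the label bVImaj7.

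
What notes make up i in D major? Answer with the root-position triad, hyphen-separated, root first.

i is built on scale degree 1, which is D in both D major and its parallel. Building the minor chord from the parallel minor on D: D–F–A.

D-F-A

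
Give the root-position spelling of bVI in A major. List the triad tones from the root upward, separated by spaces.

The root of bVI is the lowered 6th degree: F# becomes F. Building the major chord from the parallel minor on F: F–A–C.

F A C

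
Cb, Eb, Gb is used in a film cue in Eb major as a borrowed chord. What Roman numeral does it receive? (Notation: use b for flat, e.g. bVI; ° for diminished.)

The root Cb is the lowered 6th scale degree — diatonically Eb major has C there. The diatonic chord on degree 6 would be Cm (vi), but Cb–Eb–Gb is the major chord from Eb minor. As a borrowed chord it is labeled bVI.

bVI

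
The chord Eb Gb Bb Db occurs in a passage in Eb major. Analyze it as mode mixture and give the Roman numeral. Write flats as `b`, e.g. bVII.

The root Eb is the diatonic 1st degree of Eb major; the borrowing shows in the chord quality. Diatonically Eb major has Eb (I) on that degree; Eb–Gb–Bb–Db is instead the minor-seventh chord native to Eb minor, so it takes the label i7.

i7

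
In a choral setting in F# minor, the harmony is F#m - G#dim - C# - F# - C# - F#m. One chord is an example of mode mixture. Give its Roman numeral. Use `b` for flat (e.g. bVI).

In F# minor (with V from harmonic minor) the diatonic chords are F#m, G#dim, A, Bm, C#, D, E. F#m, G#dim and C# are all diatonic. F# (F#–A#–C#) doesn't fit — on degree 1 F# minor would have F#m (i). F# is the degree-1 chord of F# major, so it is the borrowed I.

I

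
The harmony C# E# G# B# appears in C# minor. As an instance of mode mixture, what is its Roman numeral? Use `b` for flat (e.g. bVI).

C# is scale degree 1 in C# minor. The diatonic chord on degree 1 would be C#m (i), but C#–E#–G#–B# is the major-seventh chord from C# major. As a borrowed chord it is labeled Imaj7.

Imaj7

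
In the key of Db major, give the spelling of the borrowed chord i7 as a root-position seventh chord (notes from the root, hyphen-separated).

The root, Db, is scale degree 1 — the same note in Db major and Db minor; only the chord quality changes. Stacking thirds in Db minor on Db gives Db–Fb–Ab–Cb.

Db-Fb-Ab-Cb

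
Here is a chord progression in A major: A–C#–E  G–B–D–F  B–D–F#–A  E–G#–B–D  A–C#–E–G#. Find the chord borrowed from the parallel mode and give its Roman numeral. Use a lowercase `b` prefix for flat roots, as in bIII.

A major has the diatonic set A, Bm, C#m, D, E, F#m, G#dim. A–C#–E = A, B–D–F#–A = Bm7, E–G#–B–D = E7 and A–C#–E–G# = Amaj7 all belong to that set. G–B–D–F doesn't fit — on degree 7 A major would have G#dim (vii°). G7 is the degree-7 chord of A minor, so it is the borrowed bVII7.

bVII7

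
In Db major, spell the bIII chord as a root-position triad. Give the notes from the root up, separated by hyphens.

The root of bIII is the lowered 3rd degree: F becomes Fb. Stacking thirds in Db minor on Fb gives Fb–Ab–Cb.

Fb-Ab-Cb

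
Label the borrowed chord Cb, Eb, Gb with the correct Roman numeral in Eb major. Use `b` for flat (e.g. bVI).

bVI

The root Cb is the lowered 6th scale degree — diatonically Eb major has C there. The diatonic chord on degree 6 would be Cm (vi), but Cb–Eb–Gb is the major chord from Eb minor. As a borrowed chord it is labeled bVI.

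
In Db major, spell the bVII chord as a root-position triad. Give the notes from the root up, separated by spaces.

Scale degree 7 in Db major is C. bVII uses the lowered form, Cb, taken from Db minor. Building the major chord from the parallel minor on Cb: Cb–Eb–Gb.

Cb Eb Gb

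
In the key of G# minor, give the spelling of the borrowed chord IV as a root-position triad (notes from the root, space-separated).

The root, C#, is scale degree 4 — the same note in G# minor and G# major; only the chord quality changes. In G# major the chord on C# is C#–E#–G#.

C# E# G#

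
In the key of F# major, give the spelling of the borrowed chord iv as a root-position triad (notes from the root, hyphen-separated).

The root, B, is scale degree 4 — the same note in F# major and F# minor; only the chord quality changes. In F# minor the chord on B is B–D–F#.

B-D-F#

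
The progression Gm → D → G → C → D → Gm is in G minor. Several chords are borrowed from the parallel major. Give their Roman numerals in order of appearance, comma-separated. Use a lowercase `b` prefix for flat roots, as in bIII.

G minor has the diatonic set Gm, Adim, Bb, Cm, D, Eb, F (with V from harmonic minor). Gm and D are both diatonic. But G (G–B–D) is foreign: the diatonic i on degree 1 is Gm, whereas G comes from G major. It is labeled I. C (C–E–G) doesn't fit — on degree 4 G minor would have Cm (iv). C is the degree-4 chord of G major, so it is the borrowed IV.

I, IV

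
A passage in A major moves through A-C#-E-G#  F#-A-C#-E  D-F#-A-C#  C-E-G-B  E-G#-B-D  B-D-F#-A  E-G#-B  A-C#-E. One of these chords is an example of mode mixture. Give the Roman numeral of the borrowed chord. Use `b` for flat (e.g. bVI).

The diatonic triads in A major are A, Bm, C#m, D, E, F#m, G#dim. Of the given chords, A–C#–E–G# = Amaj7, F#–A–C#–E = F#m7, D–F#–A–C# = Dmaj7, E–G#–B–D = E7, B–D–F#–A = Bm7, E–G#–B = E and A–C#–E = A are diatonic. C–E–G–B is not: scale degree 3 in A major carries C#m (iii). In A minor the chord on that degree is Cmaj7, so here it functions as bIIImaj7, borrowed from the parallel minor.

bIIImaj7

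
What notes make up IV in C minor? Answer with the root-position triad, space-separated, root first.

IV is built on scale degree 4, which is F in both C minor and its parallel. In C major the chord on F is F–A–C.

F A C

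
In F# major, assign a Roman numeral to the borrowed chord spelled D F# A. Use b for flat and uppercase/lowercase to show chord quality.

bVI

In F# major scale degree 6 is D#; D is its lowered form, from F# minor. Diatonically F# major has D#m (vi) on that degree; D–F#–A is instead the major chord native to F# minor, so it takes the label bVI.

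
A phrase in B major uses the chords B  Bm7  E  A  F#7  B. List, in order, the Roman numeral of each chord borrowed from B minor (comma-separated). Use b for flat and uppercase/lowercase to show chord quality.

In B major the diatonic chords are B, C#m, D#m, E, F#, G#m, A#dim. B, E and F#7 are all diatonic. Bm7 (B–D–F#–A) is not: scale degree 1 in B major carries B (I). In B minor the chord on that degree is Bm7, so here it functions as i7, borrowed from the parallel minor. A (A–C#–E) doesn't fit — on degree 7 B major would have A#dim (vii°). A is the degree-7 chord of B minor, so it is the borrowed bVII.

i7, bVII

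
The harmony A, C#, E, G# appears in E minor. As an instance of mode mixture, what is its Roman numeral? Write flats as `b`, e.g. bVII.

The root A is the diatonic 4th degree of E minor; the borrowing shows in the chord quality. Diatonically E minor has Am (iv) on that degree; A–C#–E–G# is instead the major-seventh chord native to E major, so it takes the label IVmaj7.

IVmaj7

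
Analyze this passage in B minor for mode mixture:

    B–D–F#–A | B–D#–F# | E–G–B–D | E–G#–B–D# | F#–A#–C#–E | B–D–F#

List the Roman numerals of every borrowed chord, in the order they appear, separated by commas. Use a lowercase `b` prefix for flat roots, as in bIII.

In B minor (with V from harmonic minor) the diatonic chords are Bm, C#dim, D, Em, F#, G, A. Of the given chords, B–D–F#–A = Bm7, E–G–B–D = Em7, F#–A#–C#–E = F#7 and B–D–F# = Bm are diatonic. But B–D#–F# is foreign: the diatonic i on degree 1 is Bm, whereas B comes from B major. It is labeled I. E–G#–B–D# doesn't fit — on degree 4 B minor would have Em (iv). Emaj7 is the degree-4 chord of B major, so it is the borrowed IVmaj7.

I, IVmaj7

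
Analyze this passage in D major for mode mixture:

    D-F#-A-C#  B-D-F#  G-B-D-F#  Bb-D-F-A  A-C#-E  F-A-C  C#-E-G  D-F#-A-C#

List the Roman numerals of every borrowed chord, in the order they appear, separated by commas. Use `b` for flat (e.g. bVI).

bVImaj7, bIII

In D major the diatonic chords are D, Em, F#m, G, A, Bm, C#dim. D–F#–A–C# = Dmaj7, B–D–F# = Bm, G–B–D–F# = Gmaj7, A–C#–E = A and C#–E–G = C#dim all belong to that set. But Bb–D–F–A is foreign: the diatonic vi on degree 6 is Bm, whereas Bbmaj7 comes from D minor. It is labeled bVImaj7. F–A–C doesn't fit — on degree 3 D major would have F#m (iii). F is the degree-3 chord of D minor, so it is the borrowed bIII.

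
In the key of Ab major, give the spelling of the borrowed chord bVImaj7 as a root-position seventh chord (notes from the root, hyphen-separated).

The root of bVImaj7 is the lowered 6th degree: F becomes Fb. Stacking thirds in Ab minor on Fb gives Fb–Ab–Cb–Eb.

Fb-Ab-Cb-Eb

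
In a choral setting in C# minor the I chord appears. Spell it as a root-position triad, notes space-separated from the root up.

C# E# G#

The root, C#, is scale degree 1 — the same note in C# minor and C# major; only the chord quality changes. Building the major chord from the parallel major on C#: C#–E#–G#.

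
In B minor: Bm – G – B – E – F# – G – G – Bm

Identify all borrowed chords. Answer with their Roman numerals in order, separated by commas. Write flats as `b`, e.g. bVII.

I, IV

In B minor (with V from harmonic minor) the diatonic chords are Bm, C#dim, D, Em, F#, G, A. Bm, G and F# all belong to that set. But B (B–D#–F#) is foreign: the diatonic i on degree 1 is Bm, whereas B comes from B major. It is labeled I. E (E–G#–B) is not: scale degree 4 in B minor carries Em (iv). In B major the chord on that degree is E, so here it functions as IV, borrowed from the parallel major.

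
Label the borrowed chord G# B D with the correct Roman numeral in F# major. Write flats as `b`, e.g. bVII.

ii°

The root G# is the diatonic 2nd degree of F# major; the borrowing shows in the chord quality. G#–B–D is a diminished chord — the form found in F# minor, not the diatonic ii (G#m). Borrowed into F# major it is written ii°.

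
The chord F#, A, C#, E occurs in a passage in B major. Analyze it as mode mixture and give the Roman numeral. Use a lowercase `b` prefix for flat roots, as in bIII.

The root F# is the diatonic 5th degree of B major; the borrowing shows in the chord quality. F#–A–C#–E is a minor-seventh chord — the form found in B minor, not the diatonic V (F#). Borrowed into B major it is written v7.

v7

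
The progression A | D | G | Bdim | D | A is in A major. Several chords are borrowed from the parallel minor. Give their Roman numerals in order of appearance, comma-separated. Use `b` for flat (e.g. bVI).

bVII, ii°

In A major the diatonic chords are A, Bm, C#m, D, E, F#m, G#dim. A and D both belong to that set. G (G–B–D) doesn't fit — on degree 7 A major would have G#dim (vii°). G is the degree-7 chord of A minor, so it is the borrowed bVII. But Bdim (B–D–F) is foreign: the diatonic ii on degree 2 is Bm, whereas Bdim comes from A minor. It is labeled ii°.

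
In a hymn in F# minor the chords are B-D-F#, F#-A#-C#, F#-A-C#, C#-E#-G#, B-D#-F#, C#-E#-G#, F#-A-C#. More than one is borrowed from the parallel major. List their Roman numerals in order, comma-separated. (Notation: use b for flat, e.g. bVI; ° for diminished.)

I, IV

The diatonic triads in F# minor (with V from harmonic minor) are F#m, G#dim, A, Bm, C#, D, E. Of the given chords, B–D–F# = Bm, F#–A–C# = F#m and C#–E#–G# = C# are diatonic. But F#–A#–C# is foreign: the diatonic i on degree 1 is F#m, whereas F# comes from F# major. It is labeled I. But B–D#–F# is foreign: the diatonic iv on degree 4 is Bm, whereas B comes from F# major. It is labeled IV.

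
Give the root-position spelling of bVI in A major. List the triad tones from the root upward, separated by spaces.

The root of bVI is the lowered 6th degree: F# becomes F. Building the major chord from the parallel minor on F: F–A–C.

F A C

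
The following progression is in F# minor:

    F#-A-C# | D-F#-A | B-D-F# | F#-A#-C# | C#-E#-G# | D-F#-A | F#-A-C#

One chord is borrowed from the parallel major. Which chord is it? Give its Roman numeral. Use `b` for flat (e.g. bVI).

I

The diatonic triads in F# minor (with V from harmonic minor) are F#m, G#dim, A, Bm, C#, D, E. Of the given chords, F#–A–C# = F#m, D–F#–A = D, B–D–F# = Bm and C#–E#–G# = C# are diatonic. F#–A#–C# is not: scale degree 1 in F# minor carries F#m (i). In F# major the chord on that degree is F#, so here it functions as I, borrowed from the parallel major.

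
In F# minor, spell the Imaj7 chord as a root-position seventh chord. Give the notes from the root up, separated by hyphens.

F#-A#-C#-E#

The root, F#, is scale degree 1 — the same note in F# minor and F# major; only the chord quality changes. Stacking thirds in F# major on F# gives F#–A#–C#–E#.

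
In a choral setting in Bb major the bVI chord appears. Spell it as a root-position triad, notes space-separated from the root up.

Gb Bb Db

Scale degree 6 in Bb major is G. bVI uses the lowered form, Gb, taken from Bb minor. In Bb minor the chord on Gb is Gb–Bb–Db.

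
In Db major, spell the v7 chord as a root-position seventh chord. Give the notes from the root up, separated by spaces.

Ab Cb Eb Gb

v7 is built on scale degree 5, which is Ab in both Db major and its parallel. Building the minor-seventh chord from the parallel minor on Ab: Ab–Cb–Eb–Gb.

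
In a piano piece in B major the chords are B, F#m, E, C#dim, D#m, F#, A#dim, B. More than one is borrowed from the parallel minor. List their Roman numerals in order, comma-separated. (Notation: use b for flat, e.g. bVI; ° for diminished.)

In B major the diatonic chords are B, C#m, D#m, E, F#, G#m, A#dim. B, E, D#m, F# and A#dim are all diatonic. F#m (F#–A–C#) is not: scale degree 5 in B major carries F# (V). In B minor the chord on that degree is F#m, so here it functions as v, borrowed from the parallel minor. C#dim (C#–E–G) is not: scale degree 2 in B major carries C#m (ii). In B minor the chord on that degree is C#dim, so here it functions as ii°, borrowed from the parallel minor.

v, ii°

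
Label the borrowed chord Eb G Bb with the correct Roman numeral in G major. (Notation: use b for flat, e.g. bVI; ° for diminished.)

The root Eb is the lowered 6th scale degree — diatonically G major has E there. Eb–G–Bb is a major chord — the form found in G minor, not the diatonic vi (Em). Borrowed into G major it is written bVI.

bVI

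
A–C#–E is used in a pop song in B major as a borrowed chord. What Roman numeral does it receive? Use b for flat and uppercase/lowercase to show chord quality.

The root A is the lowered 7th scale degree — diatonically B major has A# there. Diatonically B major has A#dim (vii°) on that degree; A–C#–E is instead the major chord native to B minor, so it takes the label bVII.

bVII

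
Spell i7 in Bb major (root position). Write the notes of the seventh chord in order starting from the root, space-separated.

Bb Db F Ab

The root, Bb, is scale degree 1 — the same note in Bb major and Bb minor; only the chord quality changes. Building the minor-seventh chord from the parallel minor on Bb: Bb–Db–F–Ab.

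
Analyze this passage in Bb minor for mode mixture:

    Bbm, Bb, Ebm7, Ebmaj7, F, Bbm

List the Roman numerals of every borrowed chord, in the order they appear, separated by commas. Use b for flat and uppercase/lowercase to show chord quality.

I, IVmaj7

In Bb minor (with V from harmonic minor) the diatonic chords are Bbm, Cdim, Db, Ebm, F, Gb, Ab. Bbm, Ebm7 and F are all diatonic. But Bb (Bb–D–F) is foreign: the diatonic i on degree 1 is Bbm, whereas Bb comes from Bb major. It is labeled I. Ebmaj7 (Eb–G–Bb–D) doesn't fit — on degree 4 Bb minor would have Ebm (iv). Ebmaj7 is the degree-4 chord of Bb major, so it is the borrowed IVmaj7.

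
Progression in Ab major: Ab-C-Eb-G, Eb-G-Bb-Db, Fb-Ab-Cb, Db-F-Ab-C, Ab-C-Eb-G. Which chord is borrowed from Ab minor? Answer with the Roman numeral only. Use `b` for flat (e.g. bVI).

bVI

In Ab major the diatonic chords are Ab, Bbm, Cm, Db, Eb, Fm, Gdim. Of the given chords, Ab–C–Eb–G = Abmaj7, Eb–G–Bb–Db = Eb7 and Db–F–Ab–C = Dbmaj7 are diatonic. Fb–Ab–Cb doesn't fit — on degree 6 Ab major would have Fm (vi). Fb is the degree-6 chord of Ab minor, so it is the borrowed bVI.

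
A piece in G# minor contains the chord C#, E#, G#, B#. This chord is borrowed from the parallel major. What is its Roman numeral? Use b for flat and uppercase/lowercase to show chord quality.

IVmaj7

C# is scale degree 4 in G# minor. The diatonic chord on degree 4 would be C#m (iv), but C#–E#–G#–B# is the major-seventh chord from G# major. As a borrowed chord it is labeled IVmaj7.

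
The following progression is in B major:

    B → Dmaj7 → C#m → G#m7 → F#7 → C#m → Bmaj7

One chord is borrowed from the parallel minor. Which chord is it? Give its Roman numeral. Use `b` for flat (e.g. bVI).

The diatonic triads in B major are B, C#m, D#m, E, F#, G#m, A#dim. B, C#m, G#m7, F#7 and Bmaj7 are all diatonic. Dmaj7 (D–F#–A–C#) is not: scale degree 3 in B major carries D#m (iii). In B minor the chord on that degree is Dmaj7, so here it functions as bIIImaj7, borrowed from the parallel minor.

bIIImaj7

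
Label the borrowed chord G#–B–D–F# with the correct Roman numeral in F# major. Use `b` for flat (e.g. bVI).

iiø7

The root G# is the diatonic 2nd degree of F# major; the borrowing shows in the chord quality. The diatonic chord on degree 2 would be G#m (ii), but G#–B–D–F# is the half-diminished-seventh chord from F# minor. As a borrowed chord it is labeled iiø7.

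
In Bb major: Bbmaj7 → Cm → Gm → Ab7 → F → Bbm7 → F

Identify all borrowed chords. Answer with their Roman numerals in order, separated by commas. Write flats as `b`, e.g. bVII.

The diatonic triads in Bb major are Bb, Cm, Dm, Eb, F, Gm, Adim. Bbmaj7, Cm, Gm and F are all diatonic. Ab7 (Ab–C–Eb–Gb) is not: scale degree 7 in Bb major carries Adim (vii°). In Bb minor the chord on that degree is Ab7, so here it functions as bVII7, borrowed from the parallel minor. Bbm7 (Bb–Db–F–Ab) doesn't fit — on degree 1 Bb major would have Bb (I). Bbm7 is the degree-1 chord of Bb minor, so it is the borrowed i7.

bVII7, i7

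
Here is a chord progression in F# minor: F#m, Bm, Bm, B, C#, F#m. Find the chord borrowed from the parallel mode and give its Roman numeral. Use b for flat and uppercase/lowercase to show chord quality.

F# minor has the diatonic set F#m, G#dim, A, Bm, C#, D, E (with V from harmonic minor). F#m, Bm and C# all belong to that set. B (B–D#–F#) doesn't fit — on degree 4 F# minor would have Bm (iv). B is the degree-4 chord of F# major, so it is the borrowed IV.

IV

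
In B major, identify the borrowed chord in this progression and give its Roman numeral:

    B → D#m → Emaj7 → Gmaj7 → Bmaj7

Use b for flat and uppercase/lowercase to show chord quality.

B major has the diatonic set B, C#m, D#m, E, F#, G#m, A#dim. Of the given chords, B, D#m, Emaj7 and Bmaj7 are diatonic. But Gmaj7 (G–B–D–F#) is foreign: the diatonic vi on degree 6 is G#m, whereas Gmaj7 comes from B minor. It is labeled bVImaj7.

bVImaj7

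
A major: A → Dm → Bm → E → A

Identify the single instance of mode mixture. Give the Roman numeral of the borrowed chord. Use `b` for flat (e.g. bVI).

iv

A major has the diatonic set A, Bm, C#m, D, E, F#m, G#dim. A, Bm and E are all diatonic. Dm (D–F–A) is not: scale degree 4 in A major carries D (IV). In A minor the chord on that degree is Dm, so here it functions as iv, borrowed from the parallel minor.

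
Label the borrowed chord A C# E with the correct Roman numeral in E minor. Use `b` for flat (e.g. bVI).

A is scale degree 4 in E minor. The diatonic chord on degree 4 would be Am (iv), but A–C#–E is the major chord from E major. As a borrowed chord it is labeled IV.

IV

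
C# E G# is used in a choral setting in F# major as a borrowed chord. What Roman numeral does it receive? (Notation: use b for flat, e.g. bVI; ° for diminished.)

v

The root C# is the diatonic 5th degree of F# major; the borrowing shows in the chord quality. C#–E–G# is a minor chord — the form found in F# minor, not the diatonic V (C#). Borrowed into F# major it is written v.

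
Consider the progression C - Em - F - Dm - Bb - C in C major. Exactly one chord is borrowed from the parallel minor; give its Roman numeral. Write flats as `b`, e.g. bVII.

bVII

In C major the diatonic chords are C, Dm, Em, F, G, Am, Bdim. C, Em, F and Dm all belong to that set. But Bb (Bb–D–F) is foreign: the diatonic vii° on degree 7 is Bdim, whereas Bb comes from C minor. It is labeled bVII.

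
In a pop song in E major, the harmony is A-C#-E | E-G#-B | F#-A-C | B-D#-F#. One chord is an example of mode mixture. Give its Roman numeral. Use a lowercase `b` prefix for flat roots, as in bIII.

In E major the diatonic chords are E, F#m, G#m, A, B, C#m, D#dim. Of the given chords, A–C#–E = A, E–G#–B = E and B–D#–F# = B are diatonic. F#–A–C is not: scale degree 2 in E major carries F#m (ii). In E minor the chord on that degree is F#dim, so here it functions as ii°, borrowed from the parallel minor.

ii°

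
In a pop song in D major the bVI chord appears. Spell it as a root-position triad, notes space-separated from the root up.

Bb D F

The root of bVI is the lowered 6th degree: B becomes Bb. Building the major chord from the parallel minor on Bb: Bb–D–F.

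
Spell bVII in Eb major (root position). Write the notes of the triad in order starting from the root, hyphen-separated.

Db-F-Ab

The root of bVII is the lowered 7th degree: D becomes Db. Stacking thirds in Eb minor on Db gives Db–F–Ab.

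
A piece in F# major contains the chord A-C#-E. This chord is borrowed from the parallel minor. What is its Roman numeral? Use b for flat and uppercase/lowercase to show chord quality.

bIII

The root A is the lowered 3rd scale degree — diatonically F# major has A# there. Diatonically F# major has A#m (iii) on that degree; A–C#–E is instead the major chord native to F# minor, so it takes the label bIII.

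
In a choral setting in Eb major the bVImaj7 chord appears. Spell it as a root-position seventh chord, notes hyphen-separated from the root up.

Scale degree 6 in Eb major is C. bVImaj7 uses the lowered form, Cb, taken from Eb minor. Stacking thirds in Eb minor on Cb gives Cb–Eb–Gb–Bb.

Cb-Eb-Gb-Bb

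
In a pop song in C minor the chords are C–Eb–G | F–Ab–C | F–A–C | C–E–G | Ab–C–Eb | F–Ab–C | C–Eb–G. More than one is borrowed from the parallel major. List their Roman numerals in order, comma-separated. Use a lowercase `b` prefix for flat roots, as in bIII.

In C minor (with V from harmonic minor) the diatonic chords are Cm, Ddim, Eb, Fm, G, Ab, Bb. C–Eb–G = Cm, F–Ab–C = Fm and Ab–C–Eb = Ab all belong to that set. F–A–C is not: scale degree 4 in C minor carries Fm (iv). In C major the chord on that degree is F, so here it functions as IV, borrowed from the parallel major. But C–E–G is foreign: the diatonic i on degree 1 is Cm, whereas C comes from C major. It is labeled I.

IV, I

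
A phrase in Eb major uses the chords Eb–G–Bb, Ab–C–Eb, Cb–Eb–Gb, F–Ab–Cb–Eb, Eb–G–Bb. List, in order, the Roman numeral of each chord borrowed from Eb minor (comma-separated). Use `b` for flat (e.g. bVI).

The diatonic triads in Eb major are Eb, Fm, Gm, Ab, Bb, Cm, Ddim. Eb–G–Bb = Eb and Ab–C–Eb = Ab both belong to that set. Cb–Eb–Gb doesn't fit — on degree 6 Eb major would have Cm (vi). Cb is the degree-6 chord of Eb minor, so it is the borrowed bVI. F–Ab–Cb–Eb doesn't fit — on degree 2 Eb major would have Fm (ii). Fm7b5 is the degree-2 chord of Eb minor, so it is the borrowed iiø7.

bVI, iiø7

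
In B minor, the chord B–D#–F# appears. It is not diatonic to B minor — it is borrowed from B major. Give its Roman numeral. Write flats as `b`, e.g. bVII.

I

The root B is the diatonic 1st degree of B minor; the borrowing shows in the chord quality. The diatonic chord on degree 1 would be Bm (i), but B–D#–F# is the major chord from B major. As a borrowed chord it is labeled I.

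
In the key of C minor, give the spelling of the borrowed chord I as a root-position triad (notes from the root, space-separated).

C E G

I is built on scale degree 1, which is C in both C minor and its parallel. In C major the chord on C is C–E–G.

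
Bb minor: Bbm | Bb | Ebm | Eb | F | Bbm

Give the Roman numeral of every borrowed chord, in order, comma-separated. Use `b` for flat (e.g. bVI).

The diatonic triads in Bb minor (with V from harmonic minor) are Bbm, Cdim, Db, Ebm, F, Gb, Ab. Bbm, Ebm and F are all diatonic. But Bb (Bb–D–F) is foreign: the diatonic i on degree 1 is Bbm, whereas Bb comes from Bb major. It is labeled I. Eb (Eb–G–Bb) is not: scale degree 4 in Bb minor carries Ebm (iv). In Bb major the chord on that degree is Eb, so here it functions as IV, borrowed from the parallel major.

I, IV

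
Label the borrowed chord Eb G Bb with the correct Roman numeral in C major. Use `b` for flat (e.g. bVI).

bIII

The root Eb is the lowered 3rd scale degree — diatonically C major has E there. Eb–G–Bb is a major chord — the form found in C minor, not the diatonic iii (Em). Borrowed into C major it is written bIII.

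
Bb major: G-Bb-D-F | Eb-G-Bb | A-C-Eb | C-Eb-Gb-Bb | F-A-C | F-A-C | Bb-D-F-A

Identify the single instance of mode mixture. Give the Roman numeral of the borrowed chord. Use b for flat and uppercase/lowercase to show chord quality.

iiø7

The diatonic triads in Bb major are Bb, Cm, Dm, Eb, F, Gm, Adim. G–Bb–D–F = Gm7, Eb–G–Bb = Eb, A–C–Eb = Adim, F–A–C = F and Bb–D–F–A = Bbmaj7 are all diatonic. C–Eb–Gb–Bb is not: scale degree 2 in Bb major carries Cm (ii). In Bb minor the chord on that degree is Cm7b5, so here it functions as iiø7, borrowed from the parallel minor.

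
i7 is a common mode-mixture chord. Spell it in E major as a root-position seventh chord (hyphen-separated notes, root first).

i7 is built on scale degree 1, which is E in both E major and its parallel. Stacking thirds in E minor on E gives E–G–B–D.

E-G-B-D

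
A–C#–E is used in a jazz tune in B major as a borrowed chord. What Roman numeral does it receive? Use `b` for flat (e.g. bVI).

bVII

A is the lowered form of scale degree 7 in B major (the diatonic degree 7 is A#). Diatonically B major has A#dim (vii°) on that degree; A–C#–E is instead the major chord native to B minor, so it takes the label bVII.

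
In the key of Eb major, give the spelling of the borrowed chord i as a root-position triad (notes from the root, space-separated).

Eb Gb Bb

The root, Eb, is scale degree 1 — the same note in Eb major and Eb minor; only the chord quality changes. Building the minor chord from the parallel minor on Eb: Eb–Gb–Bb.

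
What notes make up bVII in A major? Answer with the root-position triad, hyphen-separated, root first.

G-B-D

bVII is built on the lowered scale degree 7. In A major degree 7 is G#; lowered it becomes G. In A minor the chord on G is G–B–D.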